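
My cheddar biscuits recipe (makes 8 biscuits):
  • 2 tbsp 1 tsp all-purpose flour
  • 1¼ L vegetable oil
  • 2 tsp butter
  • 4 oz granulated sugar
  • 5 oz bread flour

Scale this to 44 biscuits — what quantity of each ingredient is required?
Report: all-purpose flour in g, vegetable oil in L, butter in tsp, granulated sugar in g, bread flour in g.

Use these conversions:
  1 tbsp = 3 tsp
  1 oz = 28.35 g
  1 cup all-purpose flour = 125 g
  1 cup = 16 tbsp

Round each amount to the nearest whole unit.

all-purpose flour: 100 g; vegetable oil: 7 L; butter: 11 tsp; granulated sugar: 624 g; bread flour: 780 g

Scaling factor: 44/8 = 11/2 = 5.5.
all-purpose flour: (2 tbsp + 1 tsp = 7/3 tbsp) × 11/2 ÷ 16 tbsp/cup × 125 g/cup ≈ 100 g
vegetable oil: 1.25 L × 11/2 ≈ 7 L
butter: 2 tsp × 11/2 = 11 tsp
granulated sugar: 4 oz × 11/2 × 28.35 g/oz ≈ 624 g
bread flour: 5 oz × 11/2 × 28.35 g/oz ≈ 780 g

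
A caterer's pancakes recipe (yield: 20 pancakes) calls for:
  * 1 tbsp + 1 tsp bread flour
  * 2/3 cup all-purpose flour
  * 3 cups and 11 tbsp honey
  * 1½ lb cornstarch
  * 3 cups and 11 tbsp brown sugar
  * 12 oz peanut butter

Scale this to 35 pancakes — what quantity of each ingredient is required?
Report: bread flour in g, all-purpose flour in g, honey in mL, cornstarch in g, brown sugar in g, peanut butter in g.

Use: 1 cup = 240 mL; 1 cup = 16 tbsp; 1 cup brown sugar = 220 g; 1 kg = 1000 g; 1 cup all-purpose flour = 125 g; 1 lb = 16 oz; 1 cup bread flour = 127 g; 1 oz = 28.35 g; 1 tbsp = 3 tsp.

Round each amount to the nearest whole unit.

Scaling factor: 35/20 = 7/4 = 1.75.
bread flour: (1 tbsp + 1 tsp = 4/3 tbsp) × 7/4 ÷ 16 tbsp/cup × 127 g/cup ≈ 19 g
all-purpose flour: 2/3 cup × 7/4 × 125 g/cup ≈ 146 g
honey: (3 cup + 11 tbsp = 3.6875 cup) × 7/4 × 240 mL/cup ≈ 1549 mL
cornstarch: 1.5 lb × 7/4 × 16 oz/lb × 28.35 g/oz ≈ 1191 g
brown sugar: (3 cup + 11 tbsp = 3.6875 cup) × 7/4 × 220 g/cup ≈ 1420 g
peanut butter: 12 oz × 7/4 × 28.35 g/oz ≈ 595 g

bread flour: 19 g; all-purpose flour: 146 g; honey: 1549 mL; cornstarch: 1191 g; brown sugar: 1420 g; peanut butter: 595 g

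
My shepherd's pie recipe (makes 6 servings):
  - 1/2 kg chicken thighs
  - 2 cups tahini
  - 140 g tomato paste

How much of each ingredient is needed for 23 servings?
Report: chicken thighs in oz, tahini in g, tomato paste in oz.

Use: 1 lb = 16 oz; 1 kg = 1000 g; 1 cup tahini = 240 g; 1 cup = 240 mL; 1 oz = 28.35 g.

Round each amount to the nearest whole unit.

chicken thighs: 68 oz; tahini: 1840 g; tomato paste: 19 oz

Scaling factor: 23/6.
chicken thighs: 0.5 kg × 23/6 × 1000 g/kg ÷ 28.35 g/oz ≈ 68 oz
tahini: 2 cup × 23/6 × 240 g/cup = 1840 g
tomato paste: 140 g × 23/6 ÷ 28.35 g/oz ≈ 19 oz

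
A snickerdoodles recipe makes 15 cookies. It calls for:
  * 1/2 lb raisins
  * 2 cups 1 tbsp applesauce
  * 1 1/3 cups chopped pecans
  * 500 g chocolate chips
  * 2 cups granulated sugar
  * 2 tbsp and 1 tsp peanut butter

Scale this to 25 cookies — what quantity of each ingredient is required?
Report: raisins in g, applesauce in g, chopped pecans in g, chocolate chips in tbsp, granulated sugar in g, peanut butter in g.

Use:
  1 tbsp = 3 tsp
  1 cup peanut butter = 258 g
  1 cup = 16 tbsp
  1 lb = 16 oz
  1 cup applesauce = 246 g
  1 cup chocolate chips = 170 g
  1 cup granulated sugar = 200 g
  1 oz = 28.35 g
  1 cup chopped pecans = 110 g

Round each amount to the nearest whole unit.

raisins: 378 g; applesauce: 846 g; chopped pecans: 244 g; chocolate chips: 78 tbsp; granulated sugar: 667 g; peanut butter: 63 g

Scaling factor: 25/15 = 5/3.
raisins: 0.5 lb × 5/3 × 16 oz/lb × 28.35 g/oz = 378 g
applesauce: (2 cup + 1 tbsp = 2.0625 cup) × 5/3 × 246 g/cup ≈ 846 g
chopped pecans: 4/3 cup × 5/3 × 110 g/cup ≈ 244 g
chocolate chips: 500 g × 5/3 ÷ 170 g/cup × 16 tbsp/cup ≈ 78 tbsp
granulated sugar: 2 cup × 5/3 × 200 g/cup ≈ 667 g
peanut butter: (2 tbsp + 1 tsp = 7/3 tbsp) × 5/3 ÷ 16 tbsp/cup × 258 g/cup ≈ 63 g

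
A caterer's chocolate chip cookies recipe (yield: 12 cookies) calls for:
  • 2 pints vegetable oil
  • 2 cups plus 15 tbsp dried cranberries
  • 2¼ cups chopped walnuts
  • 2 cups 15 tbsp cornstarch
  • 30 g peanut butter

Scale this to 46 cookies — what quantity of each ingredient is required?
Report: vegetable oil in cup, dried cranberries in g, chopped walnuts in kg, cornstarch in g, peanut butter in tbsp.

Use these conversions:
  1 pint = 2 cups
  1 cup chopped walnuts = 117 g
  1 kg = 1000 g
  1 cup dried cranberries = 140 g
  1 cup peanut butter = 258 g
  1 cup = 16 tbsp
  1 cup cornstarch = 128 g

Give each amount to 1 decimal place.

Scaling factor: 46/12 = 23/6.
vegetable oil: 2 pint × 23/6 × 2 cup/pint ≈ 15.3 cup
dried cranberries: (2 cup + 15 tbsp = 2.9375 cup) × 23/6 × 140 g/cup ≈ 1576.5 g
chopped walnuts: 2.25 cup × 23/6 × 117 g/cup ÷ 1000 g/kg ≈ 1.0 kg
cornstarch: (2 cup + 15 tbsp = 2.9375 cup) × 23/6 × 128 g/cup ≈ 1441.3 g
peanut butter: 30 g × 23/6 ÷ 258 g/cup × 16 tbsp/cup ≈ 7.1 tbsp

vegetable oil: 15.3 cup; dried cranberries: 1576.5 g; chopped walnuts: 1.0 kg; cornstarch: 1441.3 g; peanut butter: 7.1 tbsp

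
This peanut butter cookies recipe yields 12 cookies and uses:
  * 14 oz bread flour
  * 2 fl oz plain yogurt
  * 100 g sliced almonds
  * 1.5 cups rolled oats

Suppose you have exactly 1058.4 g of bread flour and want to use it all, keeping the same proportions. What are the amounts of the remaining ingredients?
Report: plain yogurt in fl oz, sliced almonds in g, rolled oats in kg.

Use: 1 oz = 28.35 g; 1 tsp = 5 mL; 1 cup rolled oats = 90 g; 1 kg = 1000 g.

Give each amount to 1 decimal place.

The original recipe has 396.9 g of bread flour, so the scaling factor is 1058.4 ÷ 396.9 = 8/3.
plain yogurt: 2 fl oz × 8/3 ≈ 5.3 fl oz
sliced almonds: 100 g × 8/3 ≈ 266.7 g
rolled oats: 1.5 cup × 8/3 × 90 g/cup ÷ 1000 g/kg ≈ 0.4 kg

plain yogurt: 5.3 fl oz; sliced almonds: 266.7 g; rolled oats: 0.4 kg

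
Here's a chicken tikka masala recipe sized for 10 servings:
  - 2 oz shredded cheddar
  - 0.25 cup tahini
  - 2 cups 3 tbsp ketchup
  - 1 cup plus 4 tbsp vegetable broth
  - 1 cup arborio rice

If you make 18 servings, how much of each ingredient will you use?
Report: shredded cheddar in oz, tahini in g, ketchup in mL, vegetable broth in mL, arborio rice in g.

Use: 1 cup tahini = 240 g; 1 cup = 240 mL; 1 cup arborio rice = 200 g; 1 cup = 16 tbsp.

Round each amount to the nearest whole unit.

Scaling factor: 18/10 = 9/5 = 1.8.
shredded cheddar: 2 oz × 9/5 ≈ 4 oz
tahini: 0.25 cup × 9/5 × 240 g/cup = 108 g
ketchup: (2 cup + 3 tbsp = 2.1875 cup) × 9/5 × 240 mL/cup = 945 mL
vegetable broth: (1 cup + 4 tbsp = 1.25 cup) × 9/5 × 240 mL/cup = 540 mL
arborio rice: 1 cup × 9/5 × 200 g/cup = 360 g

shredded cheddar: 4 oz; tahini: 108 g; ketchup: 945 mL; vegetable broth: 540 mL; arborio rice: 360 g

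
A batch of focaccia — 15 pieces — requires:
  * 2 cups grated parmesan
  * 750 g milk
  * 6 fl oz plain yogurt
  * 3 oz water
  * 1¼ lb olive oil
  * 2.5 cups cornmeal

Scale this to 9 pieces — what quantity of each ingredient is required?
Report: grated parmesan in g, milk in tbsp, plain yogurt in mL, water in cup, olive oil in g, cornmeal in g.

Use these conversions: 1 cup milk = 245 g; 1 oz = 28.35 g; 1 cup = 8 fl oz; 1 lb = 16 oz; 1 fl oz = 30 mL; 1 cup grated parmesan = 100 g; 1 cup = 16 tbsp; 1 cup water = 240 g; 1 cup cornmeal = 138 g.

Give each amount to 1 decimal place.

Scaling factor: 9/15 = 3/5 = 0.6.
grated parmesan: 2 cup × 3/5 × 100 g/cup = 120.0 g
milk: 750 g × 3/5 ÷ 245 g/cup × 16 tbsp/cup ≈ 29.4 tbsp
plain yogurt: 6 fl oz × 3/5 × 30 mL/fl oz = 108.0 mL
water: 3 oz × 3/5 × 28.35 g/oz ÷ 240 g/cup ≈ 0.2 cup
olive oil: 1.25 lb × 3/5 × 16 oz/lb × 28.35 g/oz = 340.2 g
cornmeal: 2.5 cup × 3/5 × 138 g/cup = 207.0 g

grated parmesan: 120.0 g; milk: 29.4 tbsp; plain yogurt: 108.0 mL; water: 0.2 cup; olive oil: 340.2 g; cornmeal: 207.0 g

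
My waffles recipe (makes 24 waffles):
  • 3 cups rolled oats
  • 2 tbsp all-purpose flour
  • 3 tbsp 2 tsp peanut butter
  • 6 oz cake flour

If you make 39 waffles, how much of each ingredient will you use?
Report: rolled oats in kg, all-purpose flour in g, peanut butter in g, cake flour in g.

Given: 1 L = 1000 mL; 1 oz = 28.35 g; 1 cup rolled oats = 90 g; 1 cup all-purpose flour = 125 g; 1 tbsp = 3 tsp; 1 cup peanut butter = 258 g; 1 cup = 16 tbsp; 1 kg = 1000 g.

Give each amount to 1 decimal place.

rolled oats: 0.4 kg; all-purpose flour: 25.4 g; peanut butter: 96.1 g; cake flour: 276.4 g

Scaling factor: 39/24 = 13/8 = 1.625.
rolled oats: 3 cup × 13/8 × 90 g/cup ÷ 1000 g/kg ≈ 0.4 kg
all-purpose flour: 2 tbsp × 13/8 ÷ 16 tbsp/cup × 125 g/cup ≈ 25.4 g
peanut butter: (3 tbsp + 2 tsp = 11/3 tbsp) × 13/8 ÷ 16 tbsp/cup × 258 g/cup ≈ 96.1 g
cake flour: 6 oz × 13/8 × 28.35 g/oz ≈ 276.4 g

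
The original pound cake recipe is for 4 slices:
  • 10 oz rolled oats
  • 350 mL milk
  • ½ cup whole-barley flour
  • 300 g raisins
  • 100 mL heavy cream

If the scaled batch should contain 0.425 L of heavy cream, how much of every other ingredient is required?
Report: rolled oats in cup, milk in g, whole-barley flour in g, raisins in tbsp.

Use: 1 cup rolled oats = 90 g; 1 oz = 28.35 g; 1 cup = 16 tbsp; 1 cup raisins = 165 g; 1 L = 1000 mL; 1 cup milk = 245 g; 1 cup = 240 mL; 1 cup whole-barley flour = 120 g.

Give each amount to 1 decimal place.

rolled oats: 13.4 cup; milk: 1518.5 g; whole-barley flour: 255.0 g; raisins: 123.6 tbsp

The original recipe has 0.1 L of heavy cream, so the scaling factor is 0.425 ÷ 0.1 = 17/4 = 4.25.
rolled oats: 10 oz × 17/4 × 28.35 g/oz ÷ 90 g/cup ≈ 13.4 cup
milk: 350 mL × 17/4 ÷ 240 mL/cup × 245 g/cup ≈ 1518.5 g
whole-barley flour: 0.5 cup × 17/4 × 120 g/cup = 255.0 g
raisins: 300 g × 17/4 ÷ 165 g/cup × 16 tbsp/cup ≈ 123.6 tbsp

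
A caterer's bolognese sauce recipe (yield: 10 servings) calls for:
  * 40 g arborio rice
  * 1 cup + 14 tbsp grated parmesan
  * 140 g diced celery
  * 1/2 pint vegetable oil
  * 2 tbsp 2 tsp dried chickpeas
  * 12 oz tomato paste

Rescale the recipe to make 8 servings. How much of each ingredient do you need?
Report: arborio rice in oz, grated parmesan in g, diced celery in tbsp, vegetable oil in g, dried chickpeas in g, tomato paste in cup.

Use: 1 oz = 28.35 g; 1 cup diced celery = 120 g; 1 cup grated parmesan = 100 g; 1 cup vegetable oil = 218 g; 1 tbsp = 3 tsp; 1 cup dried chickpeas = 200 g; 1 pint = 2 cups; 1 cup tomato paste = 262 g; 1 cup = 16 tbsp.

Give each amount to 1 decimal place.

Scaling factor: 8/10 = 4/5 = 0.8.
arborio rice: 40 g × 4/5 ÷ 28.35 g/oz ≈ 1.1 oz
grated parmesan: (1 cup + 14 tbsp = 1.875 cup) × 4/5 × 100 g/cup = 150.0 g
diced celery: 140 g × 4/5 ÷ 120 g/cup × 16 tbsp/cup ≈ 14.9 tbsp
vegetable oil: 0.5 pint × 4/5 × 2 cup/pint × 218 g/cup = 174.4 g
dried chickpeas: (2 tbsp + 2 tsp = 8/3 tbsp) × 4/5 ÷ 16 tbsp/cup × 200 g/cup ≈ 26.7 g
tomato paste: 12 oz × 4/5 × 28.35 g/oz ÷ 262 g/cup ≈ 1.0 cup

arborio rice: 1.1 oz; grated parmesan: 150.0 g; diced celery: 14.9 tbsp; vegetable oil: 174.4 g; dried chickpeas: 26.7 g; tomato paste: 1.0 cup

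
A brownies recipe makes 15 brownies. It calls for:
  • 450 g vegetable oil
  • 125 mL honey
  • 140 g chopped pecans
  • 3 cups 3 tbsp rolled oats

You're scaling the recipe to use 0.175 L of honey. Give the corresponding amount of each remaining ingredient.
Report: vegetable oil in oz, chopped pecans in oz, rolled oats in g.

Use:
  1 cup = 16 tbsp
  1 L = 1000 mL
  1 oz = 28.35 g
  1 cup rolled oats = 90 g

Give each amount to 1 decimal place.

vegetable oil: 22.2 oz; chopped pecans: 6.9 oz; rolled oats: 401.6 g

The original recipe has 0.125 L of honey, so the scaling factor is 0.175 ÷ 0.125 = 7/5 = 1.4.
vegetable oil: 450 g × 7/5 ÷ 28.35 g/oz ≈ 22.2 oz
chopped pecans: 140 g × 7/5 ÷ 28.35 g/oz ≈ 6.9 oz
rolled oats: (3 cup + 3 tbsp = 3.1875 cup) × 7/5 × 90 g/cup ≈ 401.6 g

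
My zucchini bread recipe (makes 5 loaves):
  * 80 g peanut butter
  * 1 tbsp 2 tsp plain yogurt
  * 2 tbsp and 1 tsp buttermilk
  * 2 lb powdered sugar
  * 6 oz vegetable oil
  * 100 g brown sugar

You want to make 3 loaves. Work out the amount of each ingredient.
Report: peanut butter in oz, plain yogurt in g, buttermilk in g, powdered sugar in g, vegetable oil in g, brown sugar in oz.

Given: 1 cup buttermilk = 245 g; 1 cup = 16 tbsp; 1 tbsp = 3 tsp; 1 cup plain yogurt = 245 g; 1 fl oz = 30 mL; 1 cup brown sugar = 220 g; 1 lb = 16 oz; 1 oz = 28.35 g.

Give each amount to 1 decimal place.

Scaling factor: 3/5 = 0.6.
peanut butter: 80 g × 3/5 ÷ 28.35 g/oz ≈ 1.7 oz
plain yogurt: (1 tbsp + 2 tsp = 5/3 tbsp) × 3/5 ÷ 16 tbsp/cup × 245 g/cup ≈ 15.3 g
buttermilk: (2 tbsp + 1 tsp = 7/3 tbsp) × 3/5 ÷ 16 tbsp/cup × 245 g/cup ≈ 21.4 g
powdered sugar: 2 lb × 3/5 × 16 oz/lb × 28.35 g/oz ≈ 544.3 g
vegetable oil: 6 oz × 3/5 × 28.35 g/oz ≈ 102.1 g
brown sugar: 100 g × 3/5 ÷ 28.35 g/oz ≈ 2.1 oz

peanut butter: 1.7 oz; plain yogurt: 15.3 g; buttermilk: 21.4 g; powdered sugar: 544.3 g; vegetable oil: 102.1 g; brown sugar: 2.1 oz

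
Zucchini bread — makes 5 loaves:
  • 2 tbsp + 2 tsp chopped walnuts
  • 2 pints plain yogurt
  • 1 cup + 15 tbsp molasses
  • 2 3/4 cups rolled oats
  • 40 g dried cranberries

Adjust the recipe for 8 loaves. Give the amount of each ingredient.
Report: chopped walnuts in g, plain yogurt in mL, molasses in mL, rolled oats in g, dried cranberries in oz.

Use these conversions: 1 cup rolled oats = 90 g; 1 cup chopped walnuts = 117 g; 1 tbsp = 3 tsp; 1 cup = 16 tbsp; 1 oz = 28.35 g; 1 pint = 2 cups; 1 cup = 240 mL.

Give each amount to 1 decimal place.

chopped walnuts: 31.2 g; plain yogurt: 1536.0 mL; molasses: 744.0 mL; rolled oats: 396.0 g; dried cranberries: 2.3 oz

Scaling factor: 8/5 = 1.6.
chopped walnuts: (2 tbsp + 2 tsp = 8/3 tbsp) × 8/5 ÷ 16 tbsp/cup × 117 g/cup = 31.2 g
plain yogurt: 2 pint × 8/5 × 2 cup/pint × 240 mL/cup = 1536.0 mL
molasses: (1 cup + 15 tbsp = 1.9375 cup) × 8/5 × 240 mL/cup = 744.0 mL
rolled oats: 2.75 cup × 8/5 × 90 g/cup = 396.0 g
dried cranberries: 40 g × 8/5 ÷ 28.35 g/oz ≈ 2.3 oz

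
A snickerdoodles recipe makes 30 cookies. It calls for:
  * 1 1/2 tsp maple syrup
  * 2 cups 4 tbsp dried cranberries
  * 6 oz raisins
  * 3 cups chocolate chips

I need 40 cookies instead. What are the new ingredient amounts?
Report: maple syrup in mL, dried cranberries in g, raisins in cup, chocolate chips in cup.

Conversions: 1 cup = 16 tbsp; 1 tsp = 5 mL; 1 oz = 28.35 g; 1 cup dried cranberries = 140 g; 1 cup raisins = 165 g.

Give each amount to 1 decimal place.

Scaling factor: 40/30 = 4/3.
maple syrup: 1.5 tsp × 4/3 × 5 mL/tsp = 10.0 mL
dried cranberries: (2 cup + 4 tbsp = 2.25 cup) × 4/3 × 140 g/cup = 420.0 g
raisins: 6 oz × 4/3 × 28.35 g/oz ÷ 165 g/cup ≈ 1.4 cup
chocolate chips: 3 cup × 4/3 = 4.0 cup

maple syrup: 10.0 mL; dried cranberries: 420.0 g; raisins: 1.4 cup; chocolate chips: 4.0 cup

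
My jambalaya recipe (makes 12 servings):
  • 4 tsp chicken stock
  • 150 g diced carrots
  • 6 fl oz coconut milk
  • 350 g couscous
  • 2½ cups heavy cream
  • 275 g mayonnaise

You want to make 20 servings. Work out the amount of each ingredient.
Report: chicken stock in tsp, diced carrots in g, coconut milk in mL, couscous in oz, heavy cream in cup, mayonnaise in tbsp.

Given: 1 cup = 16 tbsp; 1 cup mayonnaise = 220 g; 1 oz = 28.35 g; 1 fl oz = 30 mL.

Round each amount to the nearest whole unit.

Scaling factor: 20/12 = 5/3.
chicken stock: 4 tsp × 5/3 ≈ 7 tsp
diced carrots: 150 g × 5/3 = 250 g
coconut milk: 6 fl oz × 5/3 × 30 mL/fl oz = 300 mL
couscous: 350 g × 5/3 ÷ 28.35 g/oz ≈ 21 oz
heavy cream: 2.5 cup × 5/3 ≈ 4 cup
mayonnaise: 275 g × 5/3 ÷ 220 g/cup × 16 tbsp/cup ≈ 33 tbsp

chicken stock: 7 tsp; diced carrots: 250 g; coconut milk: 300 mL; couscous: 21 oz; heavy cream: 4 cup; mayonnaise: 33 tbsp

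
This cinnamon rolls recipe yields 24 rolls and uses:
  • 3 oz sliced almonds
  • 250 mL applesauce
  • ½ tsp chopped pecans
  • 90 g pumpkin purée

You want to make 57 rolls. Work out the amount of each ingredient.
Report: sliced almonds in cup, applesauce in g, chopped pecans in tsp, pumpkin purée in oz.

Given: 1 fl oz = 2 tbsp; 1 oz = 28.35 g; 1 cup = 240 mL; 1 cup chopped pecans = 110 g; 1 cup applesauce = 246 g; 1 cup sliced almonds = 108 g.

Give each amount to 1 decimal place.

Scaling factor: 57/24 = 19/8 = 2.375.
sliced almonds: 3 oz × 19/8 × 28.35 g/oz ÷ 108 g/cup ≈ 1.9 cup
applesauce: 250 mL × 19/8 ÷ 240 mL/cup × 246 g/cup ≈ 608.6 g
chopped pecans: 0.5 tsp × 19/8 ≈ 1.2 tsp
pumpkin purée: 90 g × 19/8 ÷ 28.35 g/oz ≈ 7.5 oz

sliced almonds: 1.9 cup; applesauce: 608.6 g; chopped pecans: 1.2 tsp; pumpkin purée: 7.5 oz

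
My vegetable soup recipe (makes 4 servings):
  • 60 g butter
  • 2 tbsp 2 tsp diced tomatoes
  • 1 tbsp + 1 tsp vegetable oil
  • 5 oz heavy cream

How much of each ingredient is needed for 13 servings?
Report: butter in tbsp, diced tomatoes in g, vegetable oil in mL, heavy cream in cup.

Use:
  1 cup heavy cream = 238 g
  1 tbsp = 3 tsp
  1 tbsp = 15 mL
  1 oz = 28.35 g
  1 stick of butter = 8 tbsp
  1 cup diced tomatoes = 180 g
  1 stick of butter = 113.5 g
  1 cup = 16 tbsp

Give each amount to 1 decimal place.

butter: 13.7 tbsp; diced tomatoes: 97.5 g; vegetable oil: 65.0 mL; heavy cream: 1.9 cup

Scaling factor: 13/4 = 3.25.
butter: 60 g × 13/4 ÷ 113.5 g/stick × 8 tbsp/stick ≈ 13.7 tbsp
diced tomatoes: (2 tbsp + 2 tsp = 8/3 tbsp) × 13/4 ÷ 16 tbsp/cup × 180 g/cup = 97.5 g
vegetable oil: (1 tbsp + 1 tsp = 4/3 tbsp) × 13/4 × 15 mL/tbsp = 65.0 mL
heavy cream: 5 oz × 13/4 × 28.35 g/oz ÷ 238 g/cup ≈ 1.9 cup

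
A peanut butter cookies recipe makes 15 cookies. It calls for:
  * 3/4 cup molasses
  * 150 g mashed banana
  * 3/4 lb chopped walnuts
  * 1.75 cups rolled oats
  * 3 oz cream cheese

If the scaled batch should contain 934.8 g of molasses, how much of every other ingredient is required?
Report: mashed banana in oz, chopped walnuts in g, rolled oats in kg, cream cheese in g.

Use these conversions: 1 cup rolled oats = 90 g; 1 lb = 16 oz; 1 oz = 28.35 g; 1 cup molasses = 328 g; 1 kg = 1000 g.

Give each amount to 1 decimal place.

The original recipe has 246 g of molasses, so the scaling factor is 934.8 ÷ 246 = 19/5 = 3.8.
mashed banana: 150 g × 19/5 ÷ 28.35 g/oz ≈ 20.1 oz
chopped walnuts: 0.75 lb × 19/5 × 16 oz/lb × 28.35 g/oz ≈ 1292.8 g
rolled oats: 1.75 cup × 19/5 × 90 g/cup ÷ 1000 g/kg ≈ 0.6 kg
cream cheese: 3 oz × 19/5 × 28.35 g/oz ≈ 323.2 g

mashed banana: 20.1 oz; chopped walnuts: 1292.8 g; rolled oats: 0.6 kg; cream cheese: 323.2 g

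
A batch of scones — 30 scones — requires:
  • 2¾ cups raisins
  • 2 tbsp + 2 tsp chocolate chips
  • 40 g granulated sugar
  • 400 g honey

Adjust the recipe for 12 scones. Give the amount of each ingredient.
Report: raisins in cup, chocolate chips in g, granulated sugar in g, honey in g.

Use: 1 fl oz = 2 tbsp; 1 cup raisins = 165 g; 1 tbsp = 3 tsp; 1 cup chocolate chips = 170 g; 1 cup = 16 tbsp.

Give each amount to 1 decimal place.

raisins: 1.1 cup; chocolate chips: 11.3 g; granulated sugar: 16.0 g; honey: 160.0 g

Scaling factor: 12/30 = 2/5 = 0.4.
raisins: 2.75 cup × 2/5 = 1.1 cup
chocolate chips: (2 tbsp + 2 tsp = 8/3 tbsp) × 2/5 ÷ 16 tbsp/cup × 170 g/cup ≈ 11.3 g
granulated sugar: 40 g × 2/5 = 16.0 g
honey: 400 g × 2/5 = 160.0 g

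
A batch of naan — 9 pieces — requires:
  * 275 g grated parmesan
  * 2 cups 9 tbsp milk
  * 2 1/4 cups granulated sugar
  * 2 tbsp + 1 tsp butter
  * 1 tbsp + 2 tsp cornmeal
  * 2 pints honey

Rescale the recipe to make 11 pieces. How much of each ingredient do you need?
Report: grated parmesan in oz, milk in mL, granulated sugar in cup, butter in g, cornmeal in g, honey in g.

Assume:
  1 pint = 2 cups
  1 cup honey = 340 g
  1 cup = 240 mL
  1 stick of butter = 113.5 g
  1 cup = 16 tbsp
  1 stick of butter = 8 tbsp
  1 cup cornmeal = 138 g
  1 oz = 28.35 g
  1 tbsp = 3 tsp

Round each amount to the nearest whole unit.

grated parmesan: 12 oz; milk: 752 mL; granulated sugar: 3 cup; butter: 40 g; cornmeal: 18 g; honey: 1662 g

Scaling factor: 11/9.
grated parmesan: 275 g × 11/9 ÷ 28.35 g/oz ≈ 12 oz
milk: (2 cup + 9 tbsp = 2.5625 cup) × 11/9 × 240 mL/cup ≈ 752 mL
granulated sugar: 2.25 cup × 11/9 ≈ 3 cup
butter: (2 tbsp + 1 tsp = 7/3 tbsp) × 11/9 ÷ 8 tbsp/stick × 113.5 g/stick ≈ 40 g
cornmeal: (1 tbsp + 2 tsp = 5/3 tbsp) × 11/9 ÷ 16 tbsp/cup × 138 g/cup ≈ 18 g
honey: 2 pint × 11/9 × 2 cup/pint × 340 g/cup ≈ 1662 g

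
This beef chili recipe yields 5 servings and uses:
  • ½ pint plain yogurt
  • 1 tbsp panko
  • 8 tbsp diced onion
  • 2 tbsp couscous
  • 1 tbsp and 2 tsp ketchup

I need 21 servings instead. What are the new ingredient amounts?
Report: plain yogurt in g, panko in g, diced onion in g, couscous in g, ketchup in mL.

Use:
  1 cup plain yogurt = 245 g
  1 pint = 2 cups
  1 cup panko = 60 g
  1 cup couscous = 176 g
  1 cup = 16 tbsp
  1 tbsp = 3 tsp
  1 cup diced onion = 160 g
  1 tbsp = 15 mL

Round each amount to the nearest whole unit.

plain yogurt: 1029 g; panko: 16 g; diced onion: 336 g; couscous: 92 g; ketchup: 105 mL

Scaling factor: 21/5 = 4.2.
plain yogurt: 0.5 pint × 21/5 × 2 cup/pint × 245 g/cup = 1029 g
panko: 1 tbsp × 21/5 ÷ 16 tbsp/cup × 60 g/cup ≈ 16 g
diced onion: 8 tbsp × 21/5 ÷ 16 tbsp/cup × 160 g/cup = 336 g
couscous: 2 tbsp × 21/5 ÷ 16 tbsp/cup × 176 g/cup ≈ 92 g
ketchup: (1 tbsp + 2 tsp = 5/3 tbsp) × 21/5 × 15 mL/tbsp = 105 mL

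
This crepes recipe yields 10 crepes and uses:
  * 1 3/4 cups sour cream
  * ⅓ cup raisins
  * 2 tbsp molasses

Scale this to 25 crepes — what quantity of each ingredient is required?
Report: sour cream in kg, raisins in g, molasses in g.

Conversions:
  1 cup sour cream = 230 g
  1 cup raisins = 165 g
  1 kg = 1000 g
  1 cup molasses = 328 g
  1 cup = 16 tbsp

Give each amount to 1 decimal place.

Scaling factor: 25/10 = 5/2 = 2.5.
sour cream: 1.75 cup × 5/2 × 230 g/cup ÷ 1000 g/kg ≈ 1.0 kg
raisins: 1/3 cup × 5/2 × 165 g/cup = 137.5 g
molasses: 2 tbsp × 5/2 ÷ 16 tbsp/cup × 328 g/cup = 102.5 g

sour cream: 1.0 kg; raisins: 137.5 g; molasses: 102.5 g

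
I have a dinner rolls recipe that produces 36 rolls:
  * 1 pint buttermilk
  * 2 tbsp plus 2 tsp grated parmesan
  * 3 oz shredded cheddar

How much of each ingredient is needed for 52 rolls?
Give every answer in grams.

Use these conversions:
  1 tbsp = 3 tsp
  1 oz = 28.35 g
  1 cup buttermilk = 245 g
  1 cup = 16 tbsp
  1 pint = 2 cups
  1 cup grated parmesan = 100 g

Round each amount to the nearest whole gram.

Scaling factor: 52/36 = 13/9.
buttermilk: 1 pint × 13/9 × 2 cup/pint × 245 g/cup ≈ 708 g
grated parmesan: (2 tbsp + 2 tsp = 8/3 tbsp) × 13/9 ÷ 16 tbsp/cup × 100 g/cup ≈ 24 g
shredded cheddar: 3 oz × 13/9 × 28.35 g/oz ≈ 123 g

buttermilk: 708 g; grated parmesan: 24 g; shredded cheddar: 123 g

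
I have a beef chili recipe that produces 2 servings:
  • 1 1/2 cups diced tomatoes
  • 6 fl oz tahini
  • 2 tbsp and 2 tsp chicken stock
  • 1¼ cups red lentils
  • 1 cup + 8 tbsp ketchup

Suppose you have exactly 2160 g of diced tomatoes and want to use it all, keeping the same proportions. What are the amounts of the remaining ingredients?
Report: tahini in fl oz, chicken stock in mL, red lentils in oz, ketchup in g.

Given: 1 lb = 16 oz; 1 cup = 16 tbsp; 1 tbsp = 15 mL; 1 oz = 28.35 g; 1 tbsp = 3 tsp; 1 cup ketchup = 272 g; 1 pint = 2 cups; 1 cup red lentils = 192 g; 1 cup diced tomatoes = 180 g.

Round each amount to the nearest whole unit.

tahini: 48 fl oz; chicken stock: 320 mL; red lentils: 68 oz; ketchup: 3264 g

The original recipe has 270 g of diced tomatoes, so the scaling factor is 2160 ÷ 270 = 8.
tahini: 6 fl oz × 8 = 48 fl oz
chicken stock: (2 tbsp + 2 tsp = 8/3 tbsp) × 8 × 15 mL/tbsp = 320 mL
red lentils: 1.25 cup × 8 × 192 g/cup ÷ 28.35 g/oz ≈ 68 oz
ketchup: (1 cup + 8 tbsp = 1.5 cup) × 8 × 272 g/cup = 3264 g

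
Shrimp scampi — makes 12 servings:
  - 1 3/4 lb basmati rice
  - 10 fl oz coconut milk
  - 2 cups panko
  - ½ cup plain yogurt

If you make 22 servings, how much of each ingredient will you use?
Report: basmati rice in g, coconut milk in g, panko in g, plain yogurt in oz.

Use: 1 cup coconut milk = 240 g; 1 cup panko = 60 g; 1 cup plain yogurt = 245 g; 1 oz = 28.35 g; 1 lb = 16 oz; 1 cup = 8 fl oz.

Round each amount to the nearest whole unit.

Scaling factor: 22/12 = 11/6.
basmati rice: 1.75 lb × 11/6 × 16 oz/lb × 28.35 g/oz ≈ 1455 g
coconut milk: 10 fl oz × 11/6 ÷ 8 fl oz/cup × 240 g/cup = 550 g
panko: 2 cup × 11/6 × 60 g/cup = 220 g
plain yogurt: 0.5 cup × 11/6 × 245 g/cup ÷ 28.35 g/oz ≈ 8 oz

basmati rice: 1455 g; coconut milk: 550 g; panko: 220 g; plain yogurt: 8 oz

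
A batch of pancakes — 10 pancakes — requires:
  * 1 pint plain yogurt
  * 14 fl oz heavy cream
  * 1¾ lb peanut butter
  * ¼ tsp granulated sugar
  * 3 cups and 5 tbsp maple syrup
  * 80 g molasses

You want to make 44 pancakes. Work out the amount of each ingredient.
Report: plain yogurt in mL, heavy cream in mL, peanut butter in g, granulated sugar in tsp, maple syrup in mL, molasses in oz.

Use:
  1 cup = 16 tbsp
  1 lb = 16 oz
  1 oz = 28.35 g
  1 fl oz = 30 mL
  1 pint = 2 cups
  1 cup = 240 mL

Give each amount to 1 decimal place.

Scaling factor: 44/10 = 22/5 = 4.4.
plain yogurt: 1 pint × 22/5 × 2 cup/pint × 240 mL/cup = 2112.0 mL
heavy cream: 14 fl oz × 22/5 × 30 mL/fl oz = 1848.0 mL
peanut butter: 1.75 lb × 22/5 × 16 oz/lb × 28.35 g/oz ≈ 3492.7 g
granulated sugar: 0.25 tsp × 22/5 = 1.1 tsp
maple syrup: (3 cup + 5 tbsp = 3.3125 cup) × 22/5 × 240 mL/cup = 3498.0 mL
molasses: 80 g × 22/5 ÷ 28.35 g/oz ≈ 12.4 oz

plain yogurt: 2112.0 mL; heavy cream: 1848.0 mL; peanut butter: 3492.7 g; granulated sugar: 1.1 tsp; maple syrup: 3498.0 mL; molasses: 12.4 oz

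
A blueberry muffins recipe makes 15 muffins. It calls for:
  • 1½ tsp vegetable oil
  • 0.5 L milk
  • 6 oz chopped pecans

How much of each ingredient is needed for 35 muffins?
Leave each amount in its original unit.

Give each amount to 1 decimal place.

Scaling factor: 35/15 = 7/3.
vegetable oil: 1.5 tsp × 7/3 = 3.5 tsp
milk: 0.5 L × 7/3 ≈ 1.2 L
chopped pecans: 6 oz × 7/3 = 14.0 oz

vegetable oil: 3.5 tsp; milk: 1.2 L; chopped pecans: 14.0 oz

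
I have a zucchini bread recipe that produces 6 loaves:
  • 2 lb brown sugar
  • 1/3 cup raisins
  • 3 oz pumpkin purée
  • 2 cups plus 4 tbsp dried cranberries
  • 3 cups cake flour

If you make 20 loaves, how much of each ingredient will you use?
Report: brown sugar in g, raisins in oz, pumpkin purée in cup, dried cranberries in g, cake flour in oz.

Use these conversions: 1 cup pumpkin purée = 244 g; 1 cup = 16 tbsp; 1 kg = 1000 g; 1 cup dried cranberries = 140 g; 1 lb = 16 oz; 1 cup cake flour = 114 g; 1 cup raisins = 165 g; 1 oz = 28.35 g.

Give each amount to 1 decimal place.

brown sugar: 3024.0 g; raisins: 6.5 oz; pumpkin purée: 1.2 cup; dried cranberries: 1050.0 g; cake flour: 40.2 oz

Scaling factor: 20/6 = 10/3.
brown sugar: 2 lb × 10/3 × 16 oz/lb × 28.35 g/oz = 3024.0 g
raisins: 1/3 cup × 10/3 × 165 g/cup ÷ 28.35 g/oz ≈ 6.5 oz
pumpkin purée: 3 oz × 10/3 × 28.35 g/oz ÷ 244 g/cup ≈ 1.2 cup
dried cranberries: (2 cup + 4 tbsp = 2.25 cup) × 10/3 × 140 g/cup = 1050.0 g
cake flour: 3 cup × 10/3 × 114 g/cup ÷ 28.35 g/oz ≈ 40.2 oz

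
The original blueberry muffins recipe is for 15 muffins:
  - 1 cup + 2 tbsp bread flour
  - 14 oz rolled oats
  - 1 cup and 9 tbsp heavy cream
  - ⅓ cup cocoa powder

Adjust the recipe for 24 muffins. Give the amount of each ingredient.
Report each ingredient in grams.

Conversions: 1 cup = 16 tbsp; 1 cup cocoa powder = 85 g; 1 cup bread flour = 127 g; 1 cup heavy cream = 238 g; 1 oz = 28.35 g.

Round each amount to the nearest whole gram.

bread flour: 229 g; rolled oats: 635 g; heavy cream: 595 g; cocoa powder: 45 g

Scaling factor: 24/15 = 8/5 = 1.6.
bread flour: (1 cup + 2 tbsp = 1.125 cup) × 8/5 × 127 g/cup ≈ 229 g
rolled oats: 14 oz × 8/5 × 28.35 g/oz ≈ 635 g
heavy cream: (1 cup + 9 tbsp = 1.5625 cup) × 8/5 × 238 g/cup = 595 g
cocoa powder: 1/3 cup × 8/5 × 85 g/cup ≈ 45 g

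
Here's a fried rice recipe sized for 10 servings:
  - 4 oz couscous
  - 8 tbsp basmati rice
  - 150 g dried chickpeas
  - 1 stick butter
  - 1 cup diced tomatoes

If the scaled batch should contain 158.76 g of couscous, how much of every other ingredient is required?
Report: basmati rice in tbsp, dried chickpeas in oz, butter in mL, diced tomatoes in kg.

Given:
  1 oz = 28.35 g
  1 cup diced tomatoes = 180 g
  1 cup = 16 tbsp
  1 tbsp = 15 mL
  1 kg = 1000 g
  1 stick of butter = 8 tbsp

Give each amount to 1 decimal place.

The original recipe has 113.4 g of couscous, so the scaling factor is 158.76 ÷ 113.4 = 7/5 = 1.4.
basmati rice: 8 tbsp × 7/5 = 11.2 tbsp
dried chickpeas: 150 g × 7/5 ÷ 28.35 g/oz ≈ 7.4 oz
butter: 1 stick × 7/5 × 8 tbsp/stick × 15 mL/tbsp = 168.0 mL
diced tomatoes: 1 cup × 7/5 × 180 g/cup ÷ 1000 g/kg ≈ 0.3 kg

basmati rice: 11.2 tbsp; dried chickpeas: 7.4 oz; butter: 168.0 mL; diced tomatoes: 0.3 kg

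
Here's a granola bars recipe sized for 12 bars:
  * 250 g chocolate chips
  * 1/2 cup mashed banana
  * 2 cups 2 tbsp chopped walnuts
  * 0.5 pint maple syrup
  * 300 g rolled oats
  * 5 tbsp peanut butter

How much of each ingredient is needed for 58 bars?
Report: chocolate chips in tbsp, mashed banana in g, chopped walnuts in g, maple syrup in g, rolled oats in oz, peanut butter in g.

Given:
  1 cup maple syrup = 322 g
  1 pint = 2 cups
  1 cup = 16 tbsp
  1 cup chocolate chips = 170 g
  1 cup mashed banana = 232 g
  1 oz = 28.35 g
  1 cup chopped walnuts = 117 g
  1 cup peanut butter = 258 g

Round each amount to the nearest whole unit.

chocolate chips: 114 tbsp; mashed banana: 561 g; chopped walnuts: 1202 g; maple syrup: 1556 g; rolled oats: 51 oz; peanut butter: 390 g

Scaling factor: 58/12 = 29/6.
chocolate chips: 250 g × 29/6 ÷ 170 g/cup × 16 tbsp/cup ≈ 114 tbsp
mashed banana: 0.5 cup × 29/6 × 232 g/cup ≈ 561 g
chopped walnuts: (2 cup + 2 tbsp = 2.125 cup) × 29/6 × 117 g/cup ≈ 1202 g
maple syrup: 0.5 pint × 29/6 × 2 cup/pint × 322 g/cup ≈ 1556 g
rolled oats: 300 g × 29/6 ÷ 28.35 g/oz ≈ 51 oz
peanut butter: 5 tbsp × 29/6 ÷ 16 tbsp/cup × 258 g/cup ≈ 390 g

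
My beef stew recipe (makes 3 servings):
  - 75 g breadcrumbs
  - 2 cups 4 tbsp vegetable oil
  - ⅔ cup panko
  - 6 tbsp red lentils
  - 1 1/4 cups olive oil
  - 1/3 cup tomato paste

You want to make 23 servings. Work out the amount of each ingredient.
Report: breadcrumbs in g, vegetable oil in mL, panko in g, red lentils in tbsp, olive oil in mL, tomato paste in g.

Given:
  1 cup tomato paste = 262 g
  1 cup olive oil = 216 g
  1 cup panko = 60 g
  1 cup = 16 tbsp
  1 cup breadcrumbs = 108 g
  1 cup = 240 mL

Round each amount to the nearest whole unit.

breadcrumbs: 575 g; vegetable oil: 4140 mL; panko: 307 g; red lentils: 46 tbsp; olive oil: 2300 mL; tomato paste: 670 g

Scaling factor: 23/3.
breadcrumbs: 75 g × 23/3 = 575 g
vegetable oil: (2 cup + 4 tbsp = 2.25 cup) × 23/3 × 240 mL/cup = 4140 mL
panko: 2/3 cup × 23/3 × 60 g/cup ≈ 307 g
red lentils: 6 tbsp × 23/3 = 46 tbsp
olive oil: 1.25 cup × 23/3 × 240 mL/cup = 2300 mL
tomato paste: 1/3 cup × 23/3 × 262 g/cup ≈ 670 g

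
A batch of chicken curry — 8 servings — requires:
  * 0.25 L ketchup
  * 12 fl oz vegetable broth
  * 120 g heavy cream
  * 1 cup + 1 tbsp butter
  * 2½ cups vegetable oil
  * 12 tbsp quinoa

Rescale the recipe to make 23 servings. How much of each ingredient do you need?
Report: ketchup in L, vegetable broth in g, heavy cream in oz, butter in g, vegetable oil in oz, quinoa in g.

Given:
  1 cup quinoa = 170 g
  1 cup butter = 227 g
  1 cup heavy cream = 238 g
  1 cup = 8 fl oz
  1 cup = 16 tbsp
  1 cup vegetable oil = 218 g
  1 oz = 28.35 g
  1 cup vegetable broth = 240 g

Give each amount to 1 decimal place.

ketchup: 0.7 L; vegetable broth: 1035.0 g; heavy cream: 12.2 oz; butter: 693.4 g; vegetable oil: 55.3 oz; quinoa: 366.6 g

Scaling factor: 23/8 = 2.875.
ketchup: 0.25 L × 23/8 ≈ 0.7 L
vegetable broth: 12 fl oz × 23/8 ÷ 8 fl oz/cup × 240 g/cup = 1035.0 g
heavy cream: 120 g × 23/8 ÷ 28.35 g/oz ≈ 12.2 oz
butter: (1 cup + 1 tbsp = 1.0625 cup) × 23/8 × 227 g/cup ≈ 693.4 g
vegetable oil: 2.5 cup × 23/8 × 218 g/cup ÷ 28.35 g/oz ≈ 55.3 oz
quinoa: 12 tbsp × 23/8 ÷ 16 tbsp/cup × 170 g/cup ≈ 366.6 g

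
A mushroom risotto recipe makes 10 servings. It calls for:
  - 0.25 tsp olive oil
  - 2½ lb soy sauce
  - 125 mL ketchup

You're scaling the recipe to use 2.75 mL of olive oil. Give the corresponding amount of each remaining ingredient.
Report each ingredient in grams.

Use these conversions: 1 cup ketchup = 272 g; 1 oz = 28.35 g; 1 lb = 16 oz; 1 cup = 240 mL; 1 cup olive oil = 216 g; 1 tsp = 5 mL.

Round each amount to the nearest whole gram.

The original recipe has 1.25 mL of olive oil, so the scaling factor is 2.75 ÷ 1.25 = 11/5 = 2.2.
soy sauce: 2.5 lb × 11/5 × 16 oz/lb × 28.35 g/oz ≈ 2495 g
ketchup: 125 mL × 11/5 ÷ 240 mL/cup × 272 g/cup ≈ 312 g

soy sauce: 2495 g; ketchup: 312 g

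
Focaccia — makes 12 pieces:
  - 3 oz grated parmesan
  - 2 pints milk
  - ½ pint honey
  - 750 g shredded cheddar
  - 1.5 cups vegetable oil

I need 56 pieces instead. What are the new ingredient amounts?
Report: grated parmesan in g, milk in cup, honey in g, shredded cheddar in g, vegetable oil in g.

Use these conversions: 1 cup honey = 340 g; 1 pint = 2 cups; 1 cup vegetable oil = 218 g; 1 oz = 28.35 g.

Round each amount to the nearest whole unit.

Scaling factor: 56/12 = 14/3.
grated parmesan: 3 oz × 14/3 × 28.35 g/oz ≈ 397 g
milk: 2 pint × 14/3 × 2 cup/pint ≈ 19 cup
honey: 0.5 pint × 14/3 × 2 cup/pint × 340 g/cup ≈ 1587 g
shredded cheddar: 750 g × 14/3 = 3500 g
vegetable oil: 1.5 cup × 14/3 × 218 g/cup = 1526 g

grated parmesan: 397 g; milk: 19 cup; honey: 1587 g; shredded cheddar: 3500 g; vegetable oil: 1526 g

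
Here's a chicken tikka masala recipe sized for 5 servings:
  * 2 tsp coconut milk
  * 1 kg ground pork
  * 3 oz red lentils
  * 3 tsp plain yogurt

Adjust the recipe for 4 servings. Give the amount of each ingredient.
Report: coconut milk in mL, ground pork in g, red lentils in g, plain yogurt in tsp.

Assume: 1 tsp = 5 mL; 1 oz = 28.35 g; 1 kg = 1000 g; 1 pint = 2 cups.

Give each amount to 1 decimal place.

coconut milk: 8.0 mL; ground pork: 800.0 g; red lentils: 68.0 g; plain yogurt: 2.4 tsp

Scaling factor: 4/5 = 0.8.
coconut milk: 2 tsp × 4/5 × 5 mL/tsp = 8.0 mL
ground pork: 1 kg × 4/5 × 1000 g/kg = 800.0 g
red lentils: 3 oz × 4/5 × 28.35 g/oz ≈ 68.0 g
plain yogurt: 3 tsp × 4/5 = 2.4 tsp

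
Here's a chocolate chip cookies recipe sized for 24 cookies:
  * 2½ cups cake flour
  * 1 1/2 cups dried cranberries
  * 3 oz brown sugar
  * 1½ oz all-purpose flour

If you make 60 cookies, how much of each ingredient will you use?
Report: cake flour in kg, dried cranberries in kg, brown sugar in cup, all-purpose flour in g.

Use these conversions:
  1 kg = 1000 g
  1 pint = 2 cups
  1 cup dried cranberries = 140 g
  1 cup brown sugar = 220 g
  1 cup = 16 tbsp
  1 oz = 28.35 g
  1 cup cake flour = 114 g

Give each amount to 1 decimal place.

cake flour: 0.7 kg; dried cranberries: 0.5 kg; brown sugar: 1.0 cup; all-purpose flour: 106.3 g

Scaling factor: 60/24 = 5/2 = 2.5.
cake flour: 2.5 cup × 5/2 × 114 g/cup ÷ 1000 g/kg ≈ 0.7 kg
dried cranberries: 1.5 cup × 5/2 × 140 g/cup ÷ 1000 g/kg ≈ 0.5 kg
brown sugar: 3 oz × 5/2 × 28.35 g/oz ÷ 220 g/cup ≈ 1.0 cup
all-purpose flour: 1.5 oz × 5/2 × 28.35 g/oz ≈ 106.3 g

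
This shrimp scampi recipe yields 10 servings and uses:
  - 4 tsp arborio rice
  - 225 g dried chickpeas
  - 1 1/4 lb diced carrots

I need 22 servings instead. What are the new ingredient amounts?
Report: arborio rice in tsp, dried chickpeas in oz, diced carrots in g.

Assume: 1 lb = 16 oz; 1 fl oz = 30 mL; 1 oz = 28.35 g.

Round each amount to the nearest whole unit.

arborio rice: 9 tsp; dried chickpeas: 17 oz; diced carrots: 1247 g

Scaling factor: 22/10 = 11/5 = 2.2.
arborio rice: 4 tsp × 11/5 ≈ 9 tsp
dried chickpeas: 225 g × 11/5 ÷ 28.35 g/oz ≈ 17 oz
diced carrots: 1.25 lb × 11/5 × 16 oz/lb × 28.35 g/oz ≈ 1247 g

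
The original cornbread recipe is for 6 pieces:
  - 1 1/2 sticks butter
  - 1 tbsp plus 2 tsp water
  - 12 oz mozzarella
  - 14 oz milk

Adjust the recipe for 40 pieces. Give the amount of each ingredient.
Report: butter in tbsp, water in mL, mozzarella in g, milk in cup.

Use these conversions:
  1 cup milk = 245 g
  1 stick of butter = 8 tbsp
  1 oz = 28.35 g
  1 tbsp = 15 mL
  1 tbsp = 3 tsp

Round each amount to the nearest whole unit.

Scaling factor: 40/6 = 20/3.
butter: 1.5 stick × 20/3 × 8 tbsp/stick = 80 tbsp
water: (1 tbsp + 2 tsp = 5/3 tbsp) × 20/3 × 15 mL/tbsp ≈ 167 mL
mozzarella: 12 oz × 20/3 × 28.35 g/oz = 2268 g
milk: 14 oz × 20/3 × 28.35 g/oz ÷ 245 g/cup ≈ 11 cup

butter: 80 tbsp; water: 167 mL; mozzarella: 2268 g; milk: 11 cup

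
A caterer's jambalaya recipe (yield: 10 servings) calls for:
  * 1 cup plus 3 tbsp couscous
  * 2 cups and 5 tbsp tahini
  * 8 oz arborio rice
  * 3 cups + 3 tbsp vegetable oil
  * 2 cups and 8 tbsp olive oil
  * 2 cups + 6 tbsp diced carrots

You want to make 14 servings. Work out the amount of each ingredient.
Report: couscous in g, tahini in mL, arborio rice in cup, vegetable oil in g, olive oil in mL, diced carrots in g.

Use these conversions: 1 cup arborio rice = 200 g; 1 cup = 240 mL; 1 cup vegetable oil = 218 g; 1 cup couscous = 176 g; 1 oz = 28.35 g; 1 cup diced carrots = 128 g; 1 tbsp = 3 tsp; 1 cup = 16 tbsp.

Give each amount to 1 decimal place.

Scaling factor: 14/10 = 7/5 = 1.4.
couscous: (1 cup + 3 tbsp = 1.1875 cup) × 7/5 × 176 g/cup = 292.6 g
tahini: (2 cup + 5 tbsp = 2.3125 cup) × 7/5 × 240 mL/cup = 777.0 mL
arborio rice: 8 oz × 7/5 × 28.35 g/oz ÷ 200 g/cup ≈ 1.6 cup
vegetable oil: (3 cup + 3 tbsp = 3.1875 cup) × 7/5 × 218 g/cup ≈ 972.8 g
olive oil: (2 cup + 8 tbsp = 2.5 cup) × 7/5 × 240 mL/cup = 840.0 mL
diced carrots: (2 cup + 6 tbsp = 2.375 cup) × 7/5 × 128 g/cup = 425.6 g

couscous: 292.6 g; tahini: 777.0 mL; arborio rice: 1.6 cup; vegetable oil: 972.8 g; olive oil: 840.0 mL; diced carrots: 425.6 g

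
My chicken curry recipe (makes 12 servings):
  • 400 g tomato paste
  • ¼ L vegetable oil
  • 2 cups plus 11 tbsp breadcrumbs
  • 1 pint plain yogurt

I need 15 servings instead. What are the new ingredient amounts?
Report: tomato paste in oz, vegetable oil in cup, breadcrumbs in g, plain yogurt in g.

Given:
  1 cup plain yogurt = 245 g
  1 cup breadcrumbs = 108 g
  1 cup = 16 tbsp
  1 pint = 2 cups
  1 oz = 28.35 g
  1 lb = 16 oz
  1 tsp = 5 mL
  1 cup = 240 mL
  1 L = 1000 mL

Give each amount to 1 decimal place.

tomato paste: 17.6 oz; vegetable oil: 1.3 cup; breadcrumbs: 362.8 g; plain yogurt: 612.5 g

Scaling factor: 15/12 = 5/4 = 1.25.
tomato paste: 400 g × 5/4 ÷ 28.35 g/oz ≈ 17.6 oz
vegetable oil: 0.25 L × 5/4 × 1000 mL/L ÷ 240 mL/cup ≈ 1.3 cup
breadcrumbs: (2 cup + 11 tbsp = 2.6875 cup) × 5/4 × 108 g/cup ≈ 362.8 g
plain yogurt: 1 pint × 5/4 × 2 cup/pint × 245 g/cup = 612.5 g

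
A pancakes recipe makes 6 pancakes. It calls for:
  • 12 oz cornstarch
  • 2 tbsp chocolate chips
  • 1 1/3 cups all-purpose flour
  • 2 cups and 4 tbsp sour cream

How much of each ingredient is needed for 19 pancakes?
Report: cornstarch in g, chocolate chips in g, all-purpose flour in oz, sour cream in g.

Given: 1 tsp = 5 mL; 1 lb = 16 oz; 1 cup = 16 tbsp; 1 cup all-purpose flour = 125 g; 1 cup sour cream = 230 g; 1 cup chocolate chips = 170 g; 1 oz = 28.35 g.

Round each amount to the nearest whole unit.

cornstarch: 1077 g; chocolate chips: 67 g; all-purpose flour: 19 oz; sour cream: 1639 g

Scaling factor: 19/6.
cornstarch: 12 oz × 19/6 × 28.35 g/oz ≈ 1077 g
chocolate chips: 2 tbsp × 19/6 ÷ 16 tbsp/cup × 170 g/cup ≈ 67 g
all-purpose flour: 4/3 cup × 19/6 × 125 g/cup ÷ 28.35 g/oz ≈ 19 oz
sour cream: (2 cup + 4 tbsp = 2.25 cup) × 19/6 × 230 g/cup ≈ 1639 g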